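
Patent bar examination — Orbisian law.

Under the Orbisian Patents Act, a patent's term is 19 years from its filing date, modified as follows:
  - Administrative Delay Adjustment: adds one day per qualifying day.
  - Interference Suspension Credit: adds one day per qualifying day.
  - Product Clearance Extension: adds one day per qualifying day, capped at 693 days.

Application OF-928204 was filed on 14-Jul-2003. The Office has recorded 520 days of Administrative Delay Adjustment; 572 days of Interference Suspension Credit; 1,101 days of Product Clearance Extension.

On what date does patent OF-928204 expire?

2027-06-03

Base term: filing date + 19 years → 14 July 2022.
Administrative Delay Adjustment: +520 days → 16 December 2023.
Interference Suspension Credit: +572 days → 10 July 2025.
Product Clearance Extension: 1101 days claimed exceeds the 693-day cap, so +693 days → 3 June 2027.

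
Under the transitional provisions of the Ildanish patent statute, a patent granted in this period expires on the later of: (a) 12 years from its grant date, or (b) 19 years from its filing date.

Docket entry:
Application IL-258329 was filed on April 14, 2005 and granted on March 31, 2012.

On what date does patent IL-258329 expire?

(a) grant + 12 years → 31 March 2024.
(b) filing + 19 years → 14 April 2024.
Later of the two: 14 April 2024.

2024-04-14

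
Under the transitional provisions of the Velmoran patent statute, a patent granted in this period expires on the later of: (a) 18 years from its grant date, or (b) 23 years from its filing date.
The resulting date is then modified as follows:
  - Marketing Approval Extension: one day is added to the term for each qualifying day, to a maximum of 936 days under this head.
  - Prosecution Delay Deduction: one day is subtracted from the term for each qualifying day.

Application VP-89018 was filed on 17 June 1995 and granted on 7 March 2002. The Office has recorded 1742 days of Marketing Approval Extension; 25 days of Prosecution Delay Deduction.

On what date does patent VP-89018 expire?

(a) grant + 18 years → 7 March 2020.
(b) filing + 23 years → 17 June 2018.
Later of the two: 7 March 2020.
Marketing Approval Extension: 1742 days claimed exceeds the 936-day cap, so +936 days → 29 September 2022.
Prosecution Delay Deduction: −25 days → 4 September 2022.

2022-09-04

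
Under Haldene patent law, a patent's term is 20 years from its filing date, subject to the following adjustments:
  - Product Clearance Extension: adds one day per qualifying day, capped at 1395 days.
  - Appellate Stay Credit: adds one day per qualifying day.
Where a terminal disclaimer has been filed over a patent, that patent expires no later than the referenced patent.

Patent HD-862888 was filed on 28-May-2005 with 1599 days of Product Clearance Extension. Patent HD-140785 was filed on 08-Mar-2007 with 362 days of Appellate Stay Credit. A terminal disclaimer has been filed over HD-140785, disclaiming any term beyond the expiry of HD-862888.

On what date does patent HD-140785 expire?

2028-03-04

Natural term of HD-140785:
  Base: filing + 20 years → 8 March 2027.
  Appellate Stay Credit: +362 days → 4 March 2028.
Expiry of referenced patent HD-862888:
  Base: filing + 20 years → 28 May 2025.
  Product Clearance Extension: 1599 days claimed exceeds the 1395-day cap, so +1395 days → 23 March 2029.
Terminal disclaimer: HD-140785 expires on the earlier of 4 March 2028 and 23 March 2029.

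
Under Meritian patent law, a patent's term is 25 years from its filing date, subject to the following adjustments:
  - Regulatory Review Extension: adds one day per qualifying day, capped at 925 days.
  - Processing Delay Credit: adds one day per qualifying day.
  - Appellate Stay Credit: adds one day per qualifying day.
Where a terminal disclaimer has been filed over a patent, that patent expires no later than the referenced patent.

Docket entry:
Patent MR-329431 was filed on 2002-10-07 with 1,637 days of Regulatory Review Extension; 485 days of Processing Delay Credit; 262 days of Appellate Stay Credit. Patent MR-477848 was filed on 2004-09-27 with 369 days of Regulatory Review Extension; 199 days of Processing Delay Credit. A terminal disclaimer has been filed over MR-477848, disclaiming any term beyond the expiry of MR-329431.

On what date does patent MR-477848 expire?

Natural term of MR-477848:
  Base: filing + 25 years → 27 September 2029.
  Regulatory Review Extension: 369 days (within the 925-day cap) → +369 days → 1 October 2030.
  Processing Delay Credit: +199 days → 18 April 2031.
Expiry of referenced patent MR-329431:
  Base: filing + 25 years → 7 October 2027.
  Regulatory Review Extension: 1637 days claimed exceeds the 925-day cap, so +925 days → 19 April 2030.
  Processing Delay Credit: +485 days → 17 August 2031.
  Appellate Stay Credit: +262 days → 5 May 2032.
Terminal disclaimer: MR-477848 expires on the earlier of 18 April 2031 and 5 May 2032.

2031-04-18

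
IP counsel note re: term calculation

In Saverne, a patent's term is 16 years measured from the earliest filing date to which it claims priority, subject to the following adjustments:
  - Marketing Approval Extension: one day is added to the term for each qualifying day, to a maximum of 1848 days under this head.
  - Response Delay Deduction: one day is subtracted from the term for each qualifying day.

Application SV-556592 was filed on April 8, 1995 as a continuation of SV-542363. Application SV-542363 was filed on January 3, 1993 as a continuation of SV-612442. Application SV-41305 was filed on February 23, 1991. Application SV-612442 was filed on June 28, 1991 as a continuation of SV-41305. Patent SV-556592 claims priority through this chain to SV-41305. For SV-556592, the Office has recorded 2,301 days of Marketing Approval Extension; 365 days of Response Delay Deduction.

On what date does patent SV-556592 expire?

2011-03-17

Earliest priority filing: 23 February 1991.
Base term: 23 February 1991 + 16 years → 23 February 2007.
Marketing Approval Extension: 2301 days claimed exceeds the 1848-day cap, so +1848 days → 16 March 2012.
Response Delay Deduction: −365 days → 17 March 2011.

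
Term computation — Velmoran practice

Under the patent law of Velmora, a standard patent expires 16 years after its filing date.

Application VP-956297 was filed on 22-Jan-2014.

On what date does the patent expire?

Filing date + 16 years → 22 January 2030.

2030-01-22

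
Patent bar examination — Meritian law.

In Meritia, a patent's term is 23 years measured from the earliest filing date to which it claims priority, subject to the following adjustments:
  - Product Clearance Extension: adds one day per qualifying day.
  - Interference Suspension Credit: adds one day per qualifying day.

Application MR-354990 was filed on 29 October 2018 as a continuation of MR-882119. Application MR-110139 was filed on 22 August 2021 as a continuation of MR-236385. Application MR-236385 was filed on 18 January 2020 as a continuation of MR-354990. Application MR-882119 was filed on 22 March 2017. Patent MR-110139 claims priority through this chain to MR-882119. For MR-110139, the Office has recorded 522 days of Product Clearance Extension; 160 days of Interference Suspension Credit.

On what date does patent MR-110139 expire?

Earliest priority filing: 22 March 2017.
Base term: 22 March 2017 + 23 years → 22 March 2040.
Product Clearance Extension: +522 days → 26 August 2041.
Interference Suspension Credit: +160 days → 2 February 2042.

February 2, 2042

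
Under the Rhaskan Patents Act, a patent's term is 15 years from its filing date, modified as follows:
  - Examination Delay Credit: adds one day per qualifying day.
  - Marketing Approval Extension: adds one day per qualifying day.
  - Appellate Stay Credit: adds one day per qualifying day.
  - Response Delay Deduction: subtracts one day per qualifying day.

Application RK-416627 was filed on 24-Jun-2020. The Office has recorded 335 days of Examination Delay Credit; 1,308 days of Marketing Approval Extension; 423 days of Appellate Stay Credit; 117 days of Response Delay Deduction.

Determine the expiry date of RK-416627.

Base term: filing date + 15 years → 24 June 2035.
Examination Delay Credit: +335 days → 24 May 2036.
Marketing Approval Extension: +1308 days → 23 December 2039.
Appellate Stay Credit: +423 days → 18 February 2041.
Response Delay Deduction: −117 days → 24 October 2040.

2040-10-24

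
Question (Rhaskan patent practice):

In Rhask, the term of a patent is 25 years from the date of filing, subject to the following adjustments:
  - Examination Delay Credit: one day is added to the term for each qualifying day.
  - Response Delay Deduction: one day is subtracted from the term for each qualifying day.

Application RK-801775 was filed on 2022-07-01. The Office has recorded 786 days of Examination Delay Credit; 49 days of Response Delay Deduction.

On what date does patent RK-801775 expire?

Base term: filing date + 25 years → 1 July 2047.
Examination Delay Credit: +786 days → 25 August 2049.
Response Delay Deduction: −49 days → 7 July 2049.

July 7, 2049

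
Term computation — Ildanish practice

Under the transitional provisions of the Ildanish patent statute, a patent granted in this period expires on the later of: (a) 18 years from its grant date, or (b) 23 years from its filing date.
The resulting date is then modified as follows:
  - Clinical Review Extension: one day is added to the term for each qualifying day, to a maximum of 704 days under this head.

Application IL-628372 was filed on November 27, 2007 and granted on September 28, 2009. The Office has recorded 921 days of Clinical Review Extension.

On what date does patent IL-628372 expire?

(a) grant + 18 years → 28 September 2027.
(b) filing + 23 years → 27 November 2030.
Later of the two: 27 November 2030.
Clinical Review Extension: 921 days claimed exceeds the 704-day cap, so +704 days → 31 October 2032.

October 31, 2032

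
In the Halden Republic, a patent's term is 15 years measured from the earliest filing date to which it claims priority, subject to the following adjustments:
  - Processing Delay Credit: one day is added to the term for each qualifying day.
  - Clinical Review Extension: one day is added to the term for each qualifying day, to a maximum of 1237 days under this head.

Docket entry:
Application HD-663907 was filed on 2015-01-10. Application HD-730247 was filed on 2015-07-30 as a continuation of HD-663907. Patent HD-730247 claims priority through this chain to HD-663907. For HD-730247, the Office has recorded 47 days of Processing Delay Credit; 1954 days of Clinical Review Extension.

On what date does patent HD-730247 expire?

Earliest priority filing: 10 January 2015.
Base term: 10 January 2015 + 15 years → 10 January 2030.
Processing Delay Credit: +47 days → 26 February 2030.
Clinical Review Extension: 1954 days claimed exceeds the 1237-day cap, so +1237 days → 17 July 2033.

2033-07-17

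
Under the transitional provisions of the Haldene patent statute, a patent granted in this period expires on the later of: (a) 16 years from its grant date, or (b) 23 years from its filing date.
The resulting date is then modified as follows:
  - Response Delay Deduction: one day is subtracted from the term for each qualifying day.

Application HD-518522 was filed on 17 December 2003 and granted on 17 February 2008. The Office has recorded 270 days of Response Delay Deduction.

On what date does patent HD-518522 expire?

(a) grant + 16 years → 17 February 2024.
(b) filing + 23 years → 17 December 2026.
Later of the two: 17 December 2026.
Response Delay Deduction: −270 days → 22 March 2026.

March 22, 2026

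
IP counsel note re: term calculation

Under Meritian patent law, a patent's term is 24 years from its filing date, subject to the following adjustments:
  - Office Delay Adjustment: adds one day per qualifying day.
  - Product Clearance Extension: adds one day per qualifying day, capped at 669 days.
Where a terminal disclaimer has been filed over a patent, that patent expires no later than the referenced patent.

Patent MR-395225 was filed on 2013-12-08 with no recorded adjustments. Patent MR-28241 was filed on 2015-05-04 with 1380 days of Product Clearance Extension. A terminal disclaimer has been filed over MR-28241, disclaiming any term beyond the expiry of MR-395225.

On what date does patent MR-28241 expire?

December 8, 2037

Natural term of MR-28241:
  Base: filing + 24 years → 4 May 2039.
  Product Clearance Extension: 1380 days claimed exceeds the 669-day cap, so +669 days → 3 March 2041.
Expiry of referenced patent MR-395225:
  Base: filing + 24 years → 8 December 2037.
Terminal disclaimer: MR-28241 expires on the earlier of 3 March 2041 and 8 December 2037.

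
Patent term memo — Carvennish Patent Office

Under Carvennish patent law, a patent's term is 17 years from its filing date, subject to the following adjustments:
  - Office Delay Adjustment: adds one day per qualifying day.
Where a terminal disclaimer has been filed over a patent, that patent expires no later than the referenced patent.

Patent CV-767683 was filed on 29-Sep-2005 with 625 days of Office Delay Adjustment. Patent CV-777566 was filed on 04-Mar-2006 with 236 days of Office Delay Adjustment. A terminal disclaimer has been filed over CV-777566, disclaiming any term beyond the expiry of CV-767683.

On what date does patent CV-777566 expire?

Natural term of CV-777566:
  Base: filing + 17 years → 4 March 2023.
  Office Delay Adjustment: +236 days → 26 October 2023.
Expiry of referenced patent CV-767683:
  Base: filing + 17 years → 29 September 2022.
  Office Delay Adjustment: +625 days → 15 June 2024.
Terminal disclaimer: CV-777566 expires on the earlier of 26 October 2023 and 15 June 2024.

October 26, 2023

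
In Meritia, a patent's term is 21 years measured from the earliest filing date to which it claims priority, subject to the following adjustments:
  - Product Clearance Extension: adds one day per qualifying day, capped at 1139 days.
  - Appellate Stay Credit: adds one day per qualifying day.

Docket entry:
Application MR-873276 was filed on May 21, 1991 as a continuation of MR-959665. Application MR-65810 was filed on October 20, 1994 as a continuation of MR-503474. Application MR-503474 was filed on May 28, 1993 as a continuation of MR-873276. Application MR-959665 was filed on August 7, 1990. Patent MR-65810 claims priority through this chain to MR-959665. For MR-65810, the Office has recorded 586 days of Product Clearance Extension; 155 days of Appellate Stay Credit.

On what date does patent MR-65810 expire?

2013-08-17

Earliest priority filing: 7 August 1990.
Base term: 7 August 1990 + 21 years → 7 August 2011.
Product Clearance Extension: 586 days (within the 1139-day cap) → +586 days → 15 March 2013.
Appellate Stay Credit: +155 days → 17 August 2013.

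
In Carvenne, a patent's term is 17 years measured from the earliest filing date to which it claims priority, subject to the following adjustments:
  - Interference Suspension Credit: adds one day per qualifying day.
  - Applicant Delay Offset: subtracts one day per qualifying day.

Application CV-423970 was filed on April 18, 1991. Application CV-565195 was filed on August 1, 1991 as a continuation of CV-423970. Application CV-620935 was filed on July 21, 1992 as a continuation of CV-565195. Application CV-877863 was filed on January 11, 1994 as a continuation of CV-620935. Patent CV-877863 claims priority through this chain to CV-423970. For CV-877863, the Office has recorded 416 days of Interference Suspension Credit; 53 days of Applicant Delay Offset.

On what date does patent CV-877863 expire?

April 16, 2009

Earliest priority filing: 18 April 1991.
Base term: 18 April 1991 + 17 years → 18 April 2008.
Interference Suspension Credit: +416 days → 8 June 2009.
Applicant Delay Offset: −53 days → 16 April 2009.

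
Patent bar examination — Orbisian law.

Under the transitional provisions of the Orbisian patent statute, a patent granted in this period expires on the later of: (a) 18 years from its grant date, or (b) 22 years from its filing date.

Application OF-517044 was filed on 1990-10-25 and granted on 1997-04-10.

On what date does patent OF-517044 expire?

(a) grant + 18 years → 10 April 2015.
(b) filing + 22 years → 25 October 2012.
Later of the two: 10 April 2015.

April 10, 2015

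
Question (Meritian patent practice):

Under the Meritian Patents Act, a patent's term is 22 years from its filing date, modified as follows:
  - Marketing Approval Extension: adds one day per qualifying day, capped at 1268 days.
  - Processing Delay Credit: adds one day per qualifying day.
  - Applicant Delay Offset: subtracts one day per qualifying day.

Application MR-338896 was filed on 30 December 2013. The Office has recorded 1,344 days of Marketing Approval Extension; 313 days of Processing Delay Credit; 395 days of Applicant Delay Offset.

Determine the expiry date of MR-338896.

Base term: filing date + 22 years → 30 December 2035.
Marketing Approval Extension: 1344 days claimed exceeds the 1268-day cap, so +1268 days → 20 June 2039.
Processing Delay Credit: +313 days → 28 April 2040.
Applicant Delay Offset: −395 days → 30 March 2039.

March 30, 2039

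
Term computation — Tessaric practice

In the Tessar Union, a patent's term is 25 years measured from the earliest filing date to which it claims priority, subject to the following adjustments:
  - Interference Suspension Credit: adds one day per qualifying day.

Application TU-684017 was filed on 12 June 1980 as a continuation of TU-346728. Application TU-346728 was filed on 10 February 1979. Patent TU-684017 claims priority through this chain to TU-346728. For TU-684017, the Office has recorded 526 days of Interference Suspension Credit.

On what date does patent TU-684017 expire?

Earliest priority filing: 10 February 1979.
Base term: 10 February 1979 + 25 years → 10 February 2004.
Interference Suspension Credit: +526 days → 20 July 2005.

2005-07-20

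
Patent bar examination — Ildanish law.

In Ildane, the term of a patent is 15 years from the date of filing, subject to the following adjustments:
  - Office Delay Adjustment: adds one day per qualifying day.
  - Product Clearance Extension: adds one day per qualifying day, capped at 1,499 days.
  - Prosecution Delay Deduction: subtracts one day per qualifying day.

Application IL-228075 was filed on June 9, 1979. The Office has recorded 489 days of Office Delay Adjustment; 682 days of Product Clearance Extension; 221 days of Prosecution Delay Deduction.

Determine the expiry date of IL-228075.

January 14, 1997

Base term: filing date + 15 years → 9 June 1994.
Office Delay Adjustment: +489 days → 11 October 1995.
Product Clearance Extension: 682 days (within the 1499-day cap) → +682 days → 23 August 1997.
Prosecution Delay Deduction: −221 days → 14 January 1997.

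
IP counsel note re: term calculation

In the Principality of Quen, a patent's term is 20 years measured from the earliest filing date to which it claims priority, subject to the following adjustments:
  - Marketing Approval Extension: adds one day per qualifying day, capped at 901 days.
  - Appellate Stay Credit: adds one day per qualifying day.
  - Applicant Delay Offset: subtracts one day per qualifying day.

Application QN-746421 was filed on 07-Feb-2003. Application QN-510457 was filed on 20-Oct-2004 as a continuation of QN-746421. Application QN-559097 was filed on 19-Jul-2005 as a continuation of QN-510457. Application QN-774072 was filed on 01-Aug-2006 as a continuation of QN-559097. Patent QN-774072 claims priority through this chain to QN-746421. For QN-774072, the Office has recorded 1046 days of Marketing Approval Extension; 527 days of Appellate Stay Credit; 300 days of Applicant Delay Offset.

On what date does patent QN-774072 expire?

Earliest priority filing: 7 February 2003.
Base term: 7 February 2003 + 20 years → 7 February 2023.
Marketing Approval Extension: 1046 days claimed exceeds the 901-day cap, so +901 days → 27 July 2025.
Appellate Stay Credit: +527 days → 5 January 2027.
Applicant Delay Offset: −300 days → 11 March 2026.

2026-03-11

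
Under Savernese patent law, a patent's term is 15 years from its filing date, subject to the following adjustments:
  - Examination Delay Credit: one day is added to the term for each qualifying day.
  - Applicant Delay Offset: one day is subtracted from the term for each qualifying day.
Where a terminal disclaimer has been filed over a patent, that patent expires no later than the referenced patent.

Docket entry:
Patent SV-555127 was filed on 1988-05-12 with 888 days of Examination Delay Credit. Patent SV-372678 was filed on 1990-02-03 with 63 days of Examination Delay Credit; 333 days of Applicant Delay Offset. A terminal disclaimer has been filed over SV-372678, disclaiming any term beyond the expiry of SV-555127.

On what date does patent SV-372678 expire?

May 9, 2004

Natural term of SV-372678:
  Base: filing + 15 years → 3 February 2005.
  Examination Delay Credit: +63 days → 7 April 2005.
  Applicant Delay Offset: −333 days → 9 May 2004.
Expiry of referenced patent SV-555127:
  Base: filing + 15 years → 12 May 2003.
  Examination Delay Credit: +888 days → 16 October 2005.
Terminal disclaimer: SV-372678 expires on the earlier of 9 May 2004 and 16 October 2005.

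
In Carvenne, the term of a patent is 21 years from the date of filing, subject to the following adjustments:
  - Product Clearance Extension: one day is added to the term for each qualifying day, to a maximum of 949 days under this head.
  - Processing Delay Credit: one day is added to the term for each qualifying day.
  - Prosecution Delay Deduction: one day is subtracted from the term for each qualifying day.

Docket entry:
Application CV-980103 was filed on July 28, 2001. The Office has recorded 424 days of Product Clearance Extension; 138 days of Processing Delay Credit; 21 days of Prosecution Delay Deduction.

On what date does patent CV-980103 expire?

Base term: filing date + 21 years → 28 July 2022.
Product Clearance Extension: 424 days (within the 949-day cap) → +424 days → 25 September 2023.
Processing Delay Credit: +138 days → 10 February 2024.
Prosecution Delay Deduction: −21 days → 20 January 2024.

2024-01-20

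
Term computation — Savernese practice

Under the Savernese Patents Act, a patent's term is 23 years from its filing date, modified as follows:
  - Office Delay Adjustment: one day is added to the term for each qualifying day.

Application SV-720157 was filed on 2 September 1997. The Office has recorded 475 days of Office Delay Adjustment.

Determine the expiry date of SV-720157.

December 21, 2021

Base term: filing date + 23 years → 2 September 2020.
Office Delay Adjustment: +475 days → 21 December 2021.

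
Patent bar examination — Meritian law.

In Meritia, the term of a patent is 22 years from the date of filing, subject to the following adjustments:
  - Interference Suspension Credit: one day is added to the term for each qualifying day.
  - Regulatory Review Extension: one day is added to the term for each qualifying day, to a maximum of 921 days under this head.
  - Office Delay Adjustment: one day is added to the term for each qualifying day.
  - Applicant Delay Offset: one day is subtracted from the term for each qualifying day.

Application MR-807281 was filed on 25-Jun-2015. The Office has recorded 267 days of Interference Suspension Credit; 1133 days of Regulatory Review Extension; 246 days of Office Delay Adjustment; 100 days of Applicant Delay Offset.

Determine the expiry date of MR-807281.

February 18, 2041

Base term: filing date + 22 years → 25 June 2037.
Interference Suspension Credit: +267 days → 19 March 2038.
Regulatory Review Extension: 1133 days claimed exceeds the 921-day cap, so +921 days → 25 September 2040.
Office Delay Adjustment: +246 days → 29 May 2041.
Applicant Delay Offset: −100 days → 18 February 2041.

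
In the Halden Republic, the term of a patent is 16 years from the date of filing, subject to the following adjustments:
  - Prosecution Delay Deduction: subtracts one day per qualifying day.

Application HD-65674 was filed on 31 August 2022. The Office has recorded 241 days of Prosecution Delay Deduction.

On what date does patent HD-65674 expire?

Base term: filing date + 16 years → 31 August 2038.
Prosecution Delay Deduction: −241 days → 2 January 2038.

January 2, 2038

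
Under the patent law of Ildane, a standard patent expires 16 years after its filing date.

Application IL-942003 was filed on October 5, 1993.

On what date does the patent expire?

October 5, 2009

Filing date + 16 years → 5 October 2009.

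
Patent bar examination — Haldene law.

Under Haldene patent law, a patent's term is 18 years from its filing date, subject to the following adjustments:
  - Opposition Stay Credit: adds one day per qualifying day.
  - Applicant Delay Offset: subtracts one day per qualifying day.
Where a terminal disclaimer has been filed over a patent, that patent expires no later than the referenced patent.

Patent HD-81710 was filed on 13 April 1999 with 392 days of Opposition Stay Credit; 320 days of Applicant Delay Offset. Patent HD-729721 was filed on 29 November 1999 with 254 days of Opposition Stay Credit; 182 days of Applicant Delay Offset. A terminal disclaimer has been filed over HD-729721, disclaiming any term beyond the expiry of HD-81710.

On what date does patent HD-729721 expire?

2017-06-24

Natural term of HD-729721:
  Base: filing + 18 years → 29 November 2017.
  Opposition Stay Credit: +254 days → 10 August 2018.
  Applicant Delay Offset: −182 days → 9 February 2018.
Expiry of referenced patent HD-81710:
  Base: filing + 18 years → 13 April 2017.
  Opposition Stay Credit: +392 days → 10 May 2018.
  Applicant Delay Offset: −320 days → 24 June 2017.
Terminal disclaimer: HD-729721 expires on the earlier of 9 February 2018 and 24 June 2017.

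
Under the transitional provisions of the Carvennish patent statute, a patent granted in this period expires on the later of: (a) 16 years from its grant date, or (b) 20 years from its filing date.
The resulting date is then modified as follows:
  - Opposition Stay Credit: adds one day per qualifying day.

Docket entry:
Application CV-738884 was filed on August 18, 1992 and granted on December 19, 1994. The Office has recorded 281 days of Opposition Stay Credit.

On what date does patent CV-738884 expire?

2013-05-26

(a) grant + 16 years → 19 December 2010.
(b) filing + 20 years → 18 August 2012.
Later of the two: 18 August 2012.
Opposition Stay Credit: +281 days → 26 May 2013.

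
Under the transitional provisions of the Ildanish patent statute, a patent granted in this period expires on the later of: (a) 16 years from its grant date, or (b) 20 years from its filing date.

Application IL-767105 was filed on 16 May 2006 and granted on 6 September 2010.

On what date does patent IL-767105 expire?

2026-09-06

(a) grant + 16 years → 6 September 2026.
(b) filing + 20 years → 16 May 2026.
Later of the two: 6 September 2026.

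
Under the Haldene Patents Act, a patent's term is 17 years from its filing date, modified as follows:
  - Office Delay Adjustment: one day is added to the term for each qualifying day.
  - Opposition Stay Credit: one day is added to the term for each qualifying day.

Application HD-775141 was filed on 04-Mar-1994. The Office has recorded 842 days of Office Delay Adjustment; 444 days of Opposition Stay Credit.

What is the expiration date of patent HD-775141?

Base term: filing date + 17 years → 4 March 2011.
Office Delay Adjustment: +842 days → 23 June 2013.
Opposition Stay Credit: +444 days → 10 September 2014.

2014-09-10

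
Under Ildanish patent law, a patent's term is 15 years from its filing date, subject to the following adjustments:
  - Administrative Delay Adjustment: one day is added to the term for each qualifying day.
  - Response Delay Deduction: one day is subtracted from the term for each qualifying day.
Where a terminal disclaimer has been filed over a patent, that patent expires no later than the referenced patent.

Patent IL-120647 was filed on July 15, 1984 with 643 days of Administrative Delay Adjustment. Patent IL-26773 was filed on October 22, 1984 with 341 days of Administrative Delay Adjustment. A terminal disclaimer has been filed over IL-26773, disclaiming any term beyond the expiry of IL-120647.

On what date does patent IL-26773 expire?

Natural term of IL-26773:
  Base: filing + 15 years → 22 October 1999.
  Administrative Delay Adjustment: +341 days → 27 September 2000.
Expiry of referenced patent IL-120647:
  Base: filing + 15 years → 15 July 1999.
  Administrative Delay Adjustment: +643 days → 18 April 2001.
Terminal disclaimer: IL-26773 expires on the earlier of 27 September 2000 and 18 April 2001.

2000-09-27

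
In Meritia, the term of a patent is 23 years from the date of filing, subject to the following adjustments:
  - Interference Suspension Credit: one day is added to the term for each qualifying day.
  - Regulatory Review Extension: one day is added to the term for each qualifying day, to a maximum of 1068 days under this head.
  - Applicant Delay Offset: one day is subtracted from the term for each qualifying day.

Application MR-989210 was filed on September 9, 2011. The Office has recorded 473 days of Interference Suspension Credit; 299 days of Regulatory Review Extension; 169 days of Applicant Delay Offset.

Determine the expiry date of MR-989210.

May 4, 2036

Base term: filing date + 23 years → 9 September 2034.
Interference Suspension Credit: +473 days → 26 December 2035.
Regulatory Review Extension: 299 days (within the 1068-day cap) → +299 days → 20 October 2036.
Applicant Delay Offset: −169 days → 4 May 2036.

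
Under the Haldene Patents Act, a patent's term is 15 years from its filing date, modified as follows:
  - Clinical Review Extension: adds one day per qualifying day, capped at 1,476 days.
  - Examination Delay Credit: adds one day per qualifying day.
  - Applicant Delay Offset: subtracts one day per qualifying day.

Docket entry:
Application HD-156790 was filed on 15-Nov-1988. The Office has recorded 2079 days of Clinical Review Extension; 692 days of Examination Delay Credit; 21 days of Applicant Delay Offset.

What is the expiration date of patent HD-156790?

Base term: filing date + 15 years → 15 November 2003.
Clinical Review Extension: 2079 days claimed exceeds the 1476-day cap, so +1476 days → 30 November 2007.
Examination Delay Credit: +692 days → 22 October 2009.
Applicant Delay Offset: −21 days → 1 October 2009.

2009-10-01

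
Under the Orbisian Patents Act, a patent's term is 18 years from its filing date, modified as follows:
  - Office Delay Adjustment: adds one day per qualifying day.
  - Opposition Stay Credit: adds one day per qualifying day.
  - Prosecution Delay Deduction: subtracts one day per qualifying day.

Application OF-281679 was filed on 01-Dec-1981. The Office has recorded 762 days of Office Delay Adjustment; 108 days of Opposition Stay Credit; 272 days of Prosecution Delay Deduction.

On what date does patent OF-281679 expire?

Base term: filing date + 18 years → 1 December 1999.
Office Delay Adjustment: +762 days → 1 January 2002.
Opposition Stay Credit: +108 days → 19 April 2002.
Prosecution Delay Deduction: −272 days → 21 July 2001.

July 21, 2001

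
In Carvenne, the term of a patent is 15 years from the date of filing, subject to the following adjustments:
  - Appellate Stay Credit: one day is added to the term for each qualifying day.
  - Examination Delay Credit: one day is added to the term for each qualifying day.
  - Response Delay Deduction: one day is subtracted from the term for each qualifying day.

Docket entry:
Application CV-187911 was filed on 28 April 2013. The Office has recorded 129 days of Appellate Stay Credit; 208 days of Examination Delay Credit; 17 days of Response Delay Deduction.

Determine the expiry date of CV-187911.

Base term: filing date + 15 years → 28 April 2028.
Appellate Stay Credit: +129 days → 4 September 2028.
Examination Delay Credit: +208 days → 31 March 2029.
Response Delay Deduction: −17 days → 14 March 2029.

March 14, 2029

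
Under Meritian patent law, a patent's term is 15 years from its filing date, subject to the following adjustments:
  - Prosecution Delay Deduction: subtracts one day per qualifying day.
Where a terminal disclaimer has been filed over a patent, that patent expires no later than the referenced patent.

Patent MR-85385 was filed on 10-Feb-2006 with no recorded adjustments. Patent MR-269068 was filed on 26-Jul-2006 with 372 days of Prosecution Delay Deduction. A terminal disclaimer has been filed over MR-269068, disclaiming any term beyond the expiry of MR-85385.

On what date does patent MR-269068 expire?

2020-07-19

Natural term of MR-269068:
  Base: filing + 15 years → 26 July 2021.
  Prosecution Delay Deduction: −372 days → 19 July 2020.
Expiry of referenced patent MR-85385:
  Base: filing + 15 years → 10 February 2021.
Terminal disclaimer: MR-269068 expires on the earlier of 19 July 2020 and 10 February 2021.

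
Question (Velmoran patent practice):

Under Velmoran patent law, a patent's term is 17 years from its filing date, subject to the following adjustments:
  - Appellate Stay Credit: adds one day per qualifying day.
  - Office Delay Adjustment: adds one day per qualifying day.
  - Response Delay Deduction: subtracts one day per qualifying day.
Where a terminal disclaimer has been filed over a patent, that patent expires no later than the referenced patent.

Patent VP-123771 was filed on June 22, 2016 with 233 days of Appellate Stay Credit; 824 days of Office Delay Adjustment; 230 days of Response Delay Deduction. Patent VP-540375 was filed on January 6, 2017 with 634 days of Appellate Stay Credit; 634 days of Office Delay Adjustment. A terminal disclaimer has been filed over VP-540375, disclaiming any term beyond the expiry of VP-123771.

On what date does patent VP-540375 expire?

September 27, 2035

Natural term of VP-540375:
  Base: filing + 17 years → 6 January 2034.
  Appellate Stay Credit: +634 days → 2 October 2035.
  Office Delay Adjustment: +634 days → 27 June 2037.
Expiry of referenced patent VP-123771:
  Base: filing + 17 years → 22 June 2033.
  Appellate Stay Credit: +233 days → 10 February 2034.
  Office Delay Adjustment: +824 days → 14 May 2036.
  Response Delay Deduction: −230 days → 27 September 2035.
Terminal disclaimer: VP-540375 expires on the earlier of 27 June 2037 and 27 September 2035.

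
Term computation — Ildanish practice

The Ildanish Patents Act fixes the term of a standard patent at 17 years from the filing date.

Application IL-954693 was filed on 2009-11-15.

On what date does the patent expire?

Filing date + 17 years → 15 November 2026.

November 15, 2026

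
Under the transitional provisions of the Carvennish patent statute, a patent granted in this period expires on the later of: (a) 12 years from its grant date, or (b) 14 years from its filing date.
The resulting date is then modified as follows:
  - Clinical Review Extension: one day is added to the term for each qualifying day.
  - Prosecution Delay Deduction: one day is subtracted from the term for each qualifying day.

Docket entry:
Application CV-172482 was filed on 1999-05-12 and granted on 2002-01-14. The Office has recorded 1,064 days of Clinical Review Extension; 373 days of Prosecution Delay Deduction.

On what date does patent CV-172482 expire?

(a) grant + 12 years → 14 January 2014.
(b) filing + 14 years → 12 May 2013.
Later of the two: 14 January 2014.
Clinical Review Extension: +1064 days → 13 December 2016.
Prosecution Delay Deduction: −373 days → 6 December 2015.

December 6, 2015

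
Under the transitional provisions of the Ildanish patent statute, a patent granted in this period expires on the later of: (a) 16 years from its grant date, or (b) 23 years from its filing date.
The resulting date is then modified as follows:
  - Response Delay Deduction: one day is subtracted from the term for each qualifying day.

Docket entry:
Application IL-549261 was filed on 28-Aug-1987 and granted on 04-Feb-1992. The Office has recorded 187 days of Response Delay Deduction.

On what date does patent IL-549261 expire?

2010-02-22

(a) grant + 16 years → 4 February 2008.
(b) filing + 23 years → 28 August 2010.
Later of the two: 28 August 2010.
Response Delay Deduction: −187 days → 22 February 2010.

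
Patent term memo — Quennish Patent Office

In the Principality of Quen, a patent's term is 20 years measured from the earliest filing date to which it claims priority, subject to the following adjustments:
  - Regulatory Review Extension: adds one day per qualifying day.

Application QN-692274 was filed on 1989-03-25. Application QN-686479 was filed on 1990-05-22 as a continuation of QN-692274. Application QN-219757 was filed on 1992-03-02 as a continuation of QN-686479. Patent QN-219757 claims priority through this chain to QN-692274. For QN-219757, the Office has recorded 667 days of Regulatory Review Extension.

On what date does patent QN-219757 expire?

January 21, 2011

Earliest priority filing: 25 March 1989.
Base term: 25 March 1989 + 20 years → 25 March 2009.
Regulatory Review Extension: +667 days → 21 January 2011.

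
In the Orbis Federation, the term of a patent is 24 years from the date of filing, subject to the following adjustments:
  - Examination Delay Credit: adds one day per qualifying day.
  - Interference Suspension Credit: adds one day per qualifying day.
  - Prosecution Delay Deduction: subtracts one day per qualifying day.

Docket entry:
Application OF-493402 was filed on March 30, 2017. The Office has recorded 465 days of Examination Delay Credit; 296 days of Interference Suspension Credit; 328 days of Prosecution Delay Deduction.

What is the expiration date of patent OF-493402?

Base term: filing date + 24 years → 30 March 2041.
Examination Delay Credit: +465 days → 8 July 2042.
Interference Suspension Credit: +296 days → 30 April 2043.
Prosecution Delay Deduction: −328 days → 6 June 2042.

2042-06-06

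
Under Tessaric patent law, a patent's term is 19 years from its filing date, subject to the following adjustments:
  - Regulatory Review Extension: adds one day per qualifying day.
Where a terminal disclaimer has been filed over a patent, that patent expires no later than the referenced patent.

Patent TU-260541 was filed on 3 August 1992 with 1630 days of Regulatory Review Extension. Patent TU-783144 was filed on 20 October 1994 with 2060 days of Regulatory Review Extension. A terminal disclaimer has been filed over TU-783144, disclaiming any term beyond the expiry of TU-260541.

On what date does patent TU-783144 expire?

January 19, 2016

Natural term of TU-783144:
  Base: filing + 19 years → 20 October 2013.
  Regulatory Review Extension: +2060 days → 11 June 2019.
Expiry of referenced patent TU-260541:
  Base: filing + 19 years → 3 August 2011.
  Regulatory Review Extension: +1630 days → 19 January 2016.
Terminal disclaimer: TU-783144 expires on the earlier of 11 June 2019 and 19 January 2016.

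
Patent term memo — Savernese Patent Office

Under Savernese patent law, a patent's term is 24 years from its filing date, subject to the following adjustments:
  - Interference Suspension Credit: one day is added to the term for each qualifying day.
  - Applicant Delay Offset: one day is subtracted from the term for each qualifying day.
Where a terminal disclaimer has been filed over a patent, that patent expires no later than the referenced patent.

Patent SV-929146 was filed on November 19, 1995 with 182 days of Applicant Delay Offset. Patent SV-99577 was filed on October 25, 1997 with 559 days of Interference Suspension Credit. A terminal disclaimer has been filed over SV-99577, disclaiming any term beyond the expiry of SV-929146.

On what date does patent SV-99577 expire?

Natural term of SV-99577:
  Base: filing + 24 years → 25 October 2021.
  Interference Suspension Credit: +559 days → 7 May 2023.
Expiry of referenced patent SV-929146:
  Base: filing + 24 years → 19 November 2019.
  Applicant Delay Offset: −182 days → 21 May 2019.
Terminal disclaimer: SV-99577 expires on the earlier of 7 May 2023 and 21 May 2019.

May 21, 2019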